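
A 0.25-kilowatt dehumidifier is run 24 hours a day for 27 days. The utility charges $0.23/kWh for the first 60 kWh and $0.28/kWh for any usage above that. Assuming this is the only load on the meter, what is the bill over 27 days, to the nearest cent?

$42.36

Runtime = 24 h × 27 = 648 h
Energy = 0.25 kW × 648 h = 162 kWh
Tier 1 (0–60 kWh): 60 × $0.23 = $13.8
Above 60 kWh: 102 × $0.28 = $28.56
Bill = $42.36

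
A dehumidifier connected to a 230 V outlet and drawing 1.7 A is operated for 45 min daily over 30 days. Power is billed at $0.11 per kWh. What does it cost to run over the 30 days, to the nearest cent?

$0.97

Power = 1.7 A × 230 V = 391 W = 0.391 kW
Runtime = 45 min × 30 = 1350 min = 22.5 h
Energy = 0.391 kW × 22.5 h = 8.7975 kWh
Cost = 8.7975 kWh × $0.11/kWh = $0.97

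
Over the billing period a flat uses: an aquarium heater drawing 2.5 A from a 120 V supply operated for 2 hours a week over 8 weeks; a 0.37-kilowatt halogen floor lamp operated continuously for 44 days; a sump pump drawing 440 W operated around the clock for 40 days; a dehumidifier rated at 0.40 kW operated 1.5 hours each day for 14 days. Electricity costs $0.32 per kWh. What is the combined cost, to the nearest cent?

$264.42

aquarium heater: Power = 2.5 A × 120 V = 300 W = 0.3 kW
aquarium heater: Runtime = 2 h/week × 8 weeks = 16 h
aquarium heater: 0.3 kW × 16 h = 4.8 kWh
halogen floor lamp: Runtime = 24 h × 44 = 1056 h
halogen floor lamp: 0.37 kW × 1056 h = 390.72 kWh
sump pump: Runtime = 24 h × 40 = 960 h
sump pump: 0.44 kW × 960 h = 422.4 kWh
dehumidifier: Runtime = 1.5 h/day × 14 days = 21 h
dehumidifier: 0.4 kW × 21 h = 8.4 kWh
Total energy = 826.32 kWh
Cost = 826.32 × $0.32 = $264.42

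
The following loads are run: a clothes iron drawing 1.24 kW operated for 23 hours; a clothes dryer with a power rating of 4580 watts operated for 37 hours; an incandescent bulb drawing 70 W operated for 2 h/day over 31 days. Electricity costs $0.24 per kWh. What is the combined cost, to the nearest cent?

$48.56

clothes iron: 1.24 kW × 23 h = 28.52 kWh
clothes dryer: 4.58 kW × 37 h = 169.46 kWh
incandescent bulb: Runtime = 2 h/day × 31 days = 62 h
incandescent bulb: 0.07 kW × 62 h = 4.34 kWh
Total energy = 202.32 kWh
Cost = 202.32 × $0.24 = $48.56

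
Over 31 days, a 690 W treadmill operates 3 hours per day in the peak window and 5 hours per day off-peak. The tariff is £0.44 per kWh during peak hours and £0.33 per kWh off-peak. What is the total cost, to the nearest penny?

£63.53

Peak energy = 0.69 kW × 3 h × 31 = 64.17 kWh
Off-peak energy = 0.69 kW × 5 h × 31 = 106.95 kWh
Cost = 64.17 × £0.44 + 106.95 × £0.33 = £28.2348 + £35.2935 = £63.53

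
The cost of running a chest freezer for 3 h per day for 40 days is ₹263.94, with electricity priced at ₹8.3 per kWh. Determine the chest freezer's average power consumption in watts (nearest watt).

Energy = ₹263.94 ÷ ₹8.3/kWh = 31.8 kWh
Runtime = 3 h/day × 40 days = 120 h
Power = 31.8 kWh ÷ 120 h = 0.265 kW = 265 W

265 W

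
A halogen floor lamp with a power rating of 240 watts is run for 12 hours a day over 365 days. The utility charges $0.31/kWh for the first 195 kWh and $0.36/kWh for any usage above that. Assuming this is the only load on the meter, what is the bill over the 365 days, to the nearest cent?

$368.68

Runtime = 12 h/day × 365 days = 4380 h
Energy = 0.24 kW × 4380 h = 1051.2 kWh
Tier 1 (0–195 kWh): 195 × $0.31 = $60.45
Above 195 kWh: 856.2 × $0.36 = $308.232
Bill = $368.68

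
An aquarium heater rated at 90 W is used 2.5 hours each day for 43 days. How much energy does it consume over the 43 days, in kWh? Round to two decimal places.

Runtime = 2.5 h/day × 43 days = 107.5 h
Energy = 0.09 kW × 107.5 h = 9.675 kWh ≈ 9.68 kWh

9.68 kWh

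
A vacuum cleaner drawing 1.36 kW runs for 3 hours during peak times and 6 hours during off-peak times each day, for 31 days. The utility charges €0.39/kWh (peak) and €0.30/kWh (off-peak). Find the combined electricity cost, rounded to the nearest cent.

€125.22

Peak energy = 1.36 kW × 3 h × 31 = 126.48 kWh
Off-peak energy = 1.36 kW × 6 h × 31 = 252.96 kWh
Cost = 126.48 × €0.39 + 252.96 × €0.30 = €49.3272 + €75.888 = €125.22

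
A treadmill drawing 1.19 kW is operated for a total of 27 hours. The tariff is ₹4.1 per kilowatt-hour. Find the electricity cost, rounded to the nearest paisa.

₹131.73

Energy = 1.19 kW × 27 h = 32.13 kWh
Cost = 32.13 kWh × ₹4.1/kWh = ₹131.73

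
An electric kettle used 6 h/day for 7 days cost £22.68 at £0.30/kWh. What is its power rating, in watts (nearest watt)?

1800 W

Energy = £22.68 ÷ £0.30/kWh = 75.6 kWh
Runtime = 6 h/day × 7 days = 42 h
Power = 75.6 kWh ÷ 42 h = 1.8 kW = 1800 W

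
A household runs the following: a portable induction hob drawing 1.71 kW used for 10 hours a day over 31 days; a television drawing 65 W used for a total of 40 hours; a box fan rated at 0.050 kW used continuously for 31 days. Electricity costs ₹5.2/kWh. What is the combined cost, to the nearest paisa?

₹2963.48

portable induction hob: Runtime = 10 h/day × 31 days = 310 h
portable induction hob: 1.71 kW × 310 h = 530.1 kWh
television: 0.065 kW × 40 h = 2.6 kWh
box fan: Runtime = 24 h × 31 = 744 h
box fan: 0.05 kW × 744 h = 37.2 kWh
Total energy = 569.9 kWh
Cost = 569.9 × ₹5.2 = ₹2963.48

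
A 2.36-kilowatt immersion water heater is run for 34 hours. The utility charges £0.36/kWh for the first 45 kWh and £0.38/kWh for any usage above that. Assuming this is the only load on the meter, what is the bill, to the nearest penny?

Energy = 2.36 kW × 34 h = 80.24 kWh
Tier 1 (0–45 kWh): 45 × £0.36 = £16.2
Above 45 kWh: 35.24 × £0.38 = £13.3912
Bill = £29.59

£29.59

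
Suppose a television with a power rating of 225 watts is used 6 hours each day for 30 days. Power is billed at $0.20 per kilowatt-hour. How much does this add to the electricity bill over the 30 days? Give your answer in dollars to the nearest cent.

$8.10

Runtime = 6 h/day × 30 days = 180 h
Energy = 0.225 kW × 180 h = 40.5 kWh
Cost = 40.5 kWh × $0.20/kWh = $8.10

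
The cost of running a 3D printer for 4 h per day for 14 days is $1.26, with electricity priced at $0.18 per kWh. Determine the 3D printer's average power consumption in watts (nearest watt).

Energy = $1.26 ÷ $0.18/kWh = 7 kWh
Runtime = 4 h/day × 14 days = 56 h
Power = 7 kWh ÷ 56 h = 0.125 kW = 125 W

125 W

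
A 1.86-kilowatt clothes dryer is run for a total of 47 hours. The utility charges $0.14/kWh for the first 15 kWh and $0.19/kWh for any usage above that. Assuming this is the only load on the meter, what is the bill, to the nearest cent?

Energy = 1.86 kW × 47 h = 87.42 kWh
Tier 1 (0–15 kWh): 15 × $0.14 = $2.1
Above 15 kWh: 72.42 × $0.19 = $13.7598
Bill = $15.86

$15.86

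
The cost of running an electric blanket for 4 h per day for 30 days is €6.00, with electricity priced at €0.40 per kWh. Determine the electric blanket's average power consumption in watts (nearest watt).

Energy = €6.00 ÷ €0.40/kWh = 15 kWh
Runtime = 4 h/day × 30 days = 120 h
Power = 15 kWh ÷ 120 h = 0.125 kW = 125 W

125 W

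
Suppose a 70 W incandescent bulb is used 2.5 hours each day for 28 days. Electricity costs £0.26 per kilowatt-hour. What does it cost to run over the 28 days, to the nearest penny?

Runtime = 2.5 h/day × 28 days = 70 h
Energy = 0.07 kW × 70 h = 4.9 kWh
Cost = 4.9 kWh × £0.26/kWh = £1.27

£1.27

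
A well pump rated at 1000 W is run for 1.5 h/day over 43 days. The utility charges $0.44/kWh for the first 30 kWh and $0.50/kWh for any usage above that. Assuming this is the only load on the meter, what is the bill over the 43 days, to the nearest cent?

Runtime = 1.5 h/day × 43 days = 64.5 h
Energy = 1 kW × 64.5 h = 64.5 kWh
Tier 1 (0–30 kWh): 30 × $0.44 = $13.2
Above 30 kWh: 34.5 × $0.50 = $17.25
Bill = $30.45

$30.45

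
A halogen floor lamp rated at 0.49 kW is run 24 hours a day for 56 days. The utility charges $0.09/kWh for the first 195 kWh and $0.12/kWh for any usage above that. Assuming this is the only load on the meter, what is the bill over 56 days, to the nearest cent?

Runtime = 24 h × 56 = 1344 h
Energy = 0.49 kW × 1344 h = 658.56 kWh
Tier 1 (0–195 kWh): 195 × $0.09 = $17.55
Above 195 kWh: 463.56 × $0.12 = $55.6272
Bill = $73.18

$73.18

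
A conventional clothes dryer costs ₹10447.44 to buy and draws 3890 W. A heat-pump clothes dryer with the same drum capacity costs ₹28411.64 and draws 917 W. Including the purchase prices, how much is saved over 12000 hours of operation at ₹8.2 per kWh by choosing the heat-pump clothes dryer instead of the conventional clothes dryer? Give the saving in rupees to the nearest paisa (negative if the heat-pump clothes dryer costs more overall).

₹274579.00

conventional clothes dryer: ₹10447.44 + (3890/1000) kW × 12000 h × ₹8.2 = ₹10447.44 + ₹382776 = ₹393223.44
heat-pump clothes dryer: ₹28411.64 + (917/1000) kW × 12000 h × ₹8.2 = ₹28411.64 + ₹90232.8 = ₹118644.44
Saving = ₹393223.44 − ₹118644.44 = ₹274579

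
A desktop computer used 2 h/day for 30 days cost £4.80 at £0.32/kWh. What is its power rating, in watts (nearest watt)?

250 W

Energy = £4.80 ÷ £0.32/kWh = 15 kWh
Runtime = 2 h/day × 30 days = 60 h
Power = 15 kWh ÷ 60 h = 0.25 kW = 250 W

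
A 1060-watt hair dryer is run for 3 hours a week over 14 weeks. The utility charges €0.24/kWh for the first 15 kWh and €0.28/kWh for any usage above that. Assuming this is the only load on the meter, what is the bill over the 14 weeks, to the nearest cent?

Runtime = 3 h/week × 14 weeks = 42 h
Energy = 1.06 kW × 42 h = 44.52 kWh
Tier 1 (0–15 kWh): 15 × €0.24 = €3.6
Above 15 kWh: 29.52 × €0.28 = €8.2656
Bill = €11.87

€11.87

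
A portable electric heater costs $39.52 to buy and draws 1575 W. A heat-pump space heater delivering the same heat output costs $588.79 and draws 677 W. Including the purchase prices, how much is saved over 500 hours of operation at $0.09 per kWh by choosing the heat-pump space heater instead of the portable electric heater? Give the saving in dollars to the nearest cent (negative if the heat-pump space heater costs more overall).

portable electric heater: $39.52 + (1575/1000) kW × 500 h × $0.09 = $39.52 + $70.875 = $110.395
heat-pump space heater: $588.79 + (677/1000) kW × 500 h × $0.09 = $588.79 + $30.465 = $619.255
Saving = $110.395 − $619.255 = −$508.86

-$508.86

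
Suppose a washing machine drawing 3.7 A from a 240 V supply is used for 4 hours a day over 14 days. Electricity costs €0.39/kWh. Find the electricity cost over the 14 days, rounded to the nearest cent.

€19.39

Power = 3.7 A × 240 V = 888 W = 0.888 kW
Runtime = 4 h/day × 14 days = 56 h
Energy = 0.888 kW × 56 h = 49.728 kWh
Cost = 49.728 kWh × €0.39/kWh = €19.39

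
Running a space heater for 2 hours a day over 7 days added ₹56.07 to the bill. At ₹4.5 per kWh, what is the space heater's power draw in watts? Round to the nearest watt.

Energy = ₹56.07 ÷ ₹4.5/kWh = 12.46 kWh
Runtime = 2 h/day × 7 days = 14 h
Power = 12.46 kWh ÷ 14 h = 0.89 kW = 890 W

890 W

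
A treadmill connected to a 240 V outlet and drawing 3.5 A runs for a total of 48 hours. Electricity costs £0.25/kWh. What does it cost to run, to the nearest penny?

Power = 3.5 A × 240 V = 840 W = 0.84 kW
Energy = 0.84 kW × 48 h = 40.32 kWh
Cost = 40.32 kWh × £0.25/kWh = £10.08

£10.08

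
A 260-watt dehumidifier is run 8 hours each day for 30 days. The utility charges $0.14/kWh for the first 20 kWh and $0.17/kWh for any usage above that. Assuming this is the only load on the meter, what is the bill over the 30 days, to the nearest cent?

Runtime = 8 h/day × 30 days = 240 h
Energy = 0.26 kW × 240 h = 62.4 kWh
Tier 1 (0–20 kWh): 20 × $0.14 = $2.8
Above 20 kWh: 42.4 × $0.17 = $7.208
Bill = $10.01

$10.01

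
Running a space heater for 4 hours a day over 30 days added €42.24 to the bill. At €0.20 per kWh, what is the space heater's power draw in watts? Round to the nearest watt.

Energy = €42.24 ÷ €0.20/kWh = 211.2 kWh
Runtime = 4 h/day × 30 days = 120 h
Power = 211.2 kWh ÷ 120 h = 1.76 kW = 1760 W

1760 W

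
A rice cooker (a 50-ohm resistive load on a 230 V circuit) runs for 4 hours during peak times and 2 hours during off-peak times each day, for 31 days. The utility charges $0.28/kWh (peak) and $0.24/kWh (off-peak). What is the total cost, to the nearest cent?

$52.48

Power = V²/R = 230²/50 = 1058 W = 1.058 kW
Peak energy = 1.058 kW × 4 h × 31 = 131.192 kWh
Off-peak energy = 1.058 kW × 2 h × 31 = 65.596 kWh
Cost = 131.192 × $0.28 + 65.596 × $0.24 = $36.73376 + $15.74304 = $52.48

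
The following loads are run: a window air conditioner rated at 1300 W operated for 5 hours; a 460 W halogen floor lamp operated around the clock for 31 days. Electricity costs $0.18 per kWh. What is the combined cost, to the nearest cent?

$62.77

window air conditioner: 1.3 kW × 5 h = 6.5 kWh
halogen floor lamp: Runtime = 24 h × 31 = 744 h
halogen floor lamp: 0.46 kW × 744 h = 342.24 kWh
Total energy = 348.74 kWh
Cost = 348.74 × $0.18 = $62.77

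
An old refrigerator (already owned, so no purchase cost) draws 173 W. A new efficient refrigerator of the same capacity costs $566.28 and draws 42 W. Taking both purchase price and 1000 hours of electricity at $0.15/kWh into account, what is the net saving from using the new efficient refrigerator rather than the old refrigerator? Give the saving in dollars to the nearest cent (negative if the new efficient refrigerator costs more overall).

-$546.63

old refrigerator: $0.00 + (173/1000) kW × 1000 h × $0.15 = $0.00 + $25.95 = $25.95
new efficient refrigerator: $566.28 + (42/1000) kW × 1000 h × $0.15 = $566.28 + $6.3 = $572.58
Saving = $25.95 − $572.58 = −$546.63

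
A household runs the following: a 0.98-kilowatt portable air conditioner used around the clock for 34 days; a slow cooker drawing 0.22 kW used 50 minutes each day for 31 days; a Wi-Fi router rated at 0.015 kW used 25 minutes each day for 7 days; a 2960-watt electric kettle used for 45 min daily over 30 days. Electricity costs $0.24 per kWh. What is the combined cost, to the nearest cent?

portable air conditioner: Runtime = 24 h × 34 = 816 h
portable air conditioner: 0.98 kW × 816 h = 799.68 kWh
slow cooker: Runtime = 50 min × 31 = 1550 min = 25.833333… h
slow cooker: 0.22 kW × 25.833333… h = 5.683333… kWh
Wi-Fi router: Runtime = 25 min × 7 = 175 min = 2.916666… h
Wi-Fi router: 0.015 kW × 2.916666… h = 0.04375 kWh
electric kettle: Runtime = 45 min × 30 = 1350 min = 22.5 h
electric kettle: 2.96 kW × 22.5 h = 66.6 kWh
Total energy = 872.007083… kWh
Cost = 872.007083… × $0.24 = $209.28

$209.28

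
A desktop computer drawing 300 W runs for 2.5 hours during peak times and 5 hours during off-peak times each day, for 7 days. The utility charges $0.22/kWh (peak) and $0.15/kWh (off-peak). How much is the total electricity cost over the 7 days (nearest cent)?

$2.73

Peak energy = 0.3 kW × 2.5 h × 7 = 5.25 kWh
Off-peak energy = 0.3 kW × 5 h × 7 = 10.5 kWh
Cost = 5.25 × $0.22 + 10.5 × $0.15 = $1.155 + $1.575 = $2.73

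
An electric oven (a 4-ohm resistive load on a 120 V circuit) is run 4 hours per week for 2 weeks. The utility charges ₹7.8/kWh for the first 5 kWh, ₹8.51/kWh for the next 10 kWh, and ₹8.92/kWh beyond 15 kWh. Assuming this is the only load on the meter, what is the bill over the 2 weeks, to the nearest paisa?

₹247.20

Power = V²/R = 120²/4 = 3600 W = 3.6 kW
Runtime = 4 h/week × 2 weeks = 8 h
Energy = 3.6 kW × 8 h = 28.8 kWh
Tier 1 (0–5 kWh): 5 × ₹7.8 = ₹39
Tier 2 (5–15 kWh): 10 × ₹8.51 = ₹85.1
Above 15 kWh: 13.8 × ₹8.92 = ₹123.096
Bill = ₹247.20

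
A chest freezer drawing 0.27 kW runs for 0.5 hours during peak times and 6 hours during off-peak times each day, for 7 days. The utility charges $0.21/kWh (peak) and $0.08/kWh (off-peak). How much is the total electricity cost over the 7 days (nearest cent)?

Peak energy = 0.27 kW × 0.5 h × 7 = 0.945 kWh
Off-peak energy = 0.27 kW × 6 h × 7 = 11.34 kWh
Cost = 0.945 × $0.21 + 11.34 × $0.08 = $0.19845 + $0.9072 = $1.11

$1.11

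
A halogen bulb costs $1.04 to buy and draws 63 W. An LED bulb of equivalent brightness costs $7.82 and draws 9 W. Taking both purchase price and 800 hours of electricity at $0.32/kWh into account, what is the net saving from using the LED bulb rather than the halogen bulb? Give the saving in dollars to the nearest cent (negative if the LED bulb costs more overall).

$7.04

halogen bulb: $1.04 + (63/1000) kW × 800 h × $0.32 = $1.04 + $16.128 = $17.168
LED bulb: $7.82 + (9/1000) kW × 800 h × $0.32 = $7.82 + $2.304 = $10.124
Saving = $17.168 − $10.124 = $7.044 → $7.04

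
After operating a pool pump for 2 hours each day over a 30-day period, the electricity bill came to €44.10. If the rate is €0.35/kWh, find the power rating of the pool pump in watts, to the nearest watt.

Energy = €44.10 ÷ €0.35/kWh = 126 kWh
Runtime = 2 h/day × 30 days = 60 h
Power = 126 kWh ÷ 60 h = 2.1 kW = 2100 W

2100 W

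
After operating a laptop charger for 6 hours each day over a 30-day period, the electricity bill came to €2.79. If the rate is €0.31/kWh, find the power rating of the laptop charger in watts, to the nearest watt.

Energy = €2.79 ÷ €0.31/kWh = 9 kWh
Runtime = 6 h/day × 30 days = 180 h
Power = 9 kWh ÷ 180 h = 0.05 kW = 50 W

50 W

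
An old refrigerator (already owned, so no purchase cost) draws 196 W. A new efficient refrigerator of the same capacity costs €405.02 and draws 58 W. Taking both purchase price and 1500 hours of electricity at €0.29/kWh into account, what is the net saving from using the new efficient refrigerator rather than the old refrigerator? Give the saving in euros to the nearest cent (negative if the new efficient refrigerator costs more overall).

-€344.99

old refrigerator: €0.00 + (196/1000) kW × 1500 h × €0.29 = €0.00 + €85.26 = €85.26
new efficient refrigerator: €405.02 + (58/1000) kW × 1500 h × €0.29 = €405.02 + €25.23 = €430.25
Saving = €85.26 − €430.25 = −€344.99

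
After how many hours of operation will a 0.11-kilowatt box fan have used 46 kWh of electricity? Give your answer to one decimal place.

418.2 h

Hours = 46 kWh ÷ 0.11 kW = 418.2 h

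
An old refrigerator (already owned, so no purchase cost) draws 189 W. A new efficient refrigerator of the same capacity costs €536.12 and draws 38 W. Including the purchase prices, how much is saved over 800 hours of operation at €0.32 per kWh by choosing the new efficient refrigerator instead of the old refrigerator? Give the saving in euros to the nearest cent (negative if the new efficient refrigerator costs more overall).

-€497.46

old refrigerator: €0.00 + (189/1000) kW × 800 h × €0.32 = €0.00 + €48.384 = €48.384
new efficient refrigerator: €536.12 + (38/1000) kW × 800 h × €0.32 = €536.12 + €9.728 = €545.848
Saving = €48.384 − €545.848 = −€497.464 → -€497.46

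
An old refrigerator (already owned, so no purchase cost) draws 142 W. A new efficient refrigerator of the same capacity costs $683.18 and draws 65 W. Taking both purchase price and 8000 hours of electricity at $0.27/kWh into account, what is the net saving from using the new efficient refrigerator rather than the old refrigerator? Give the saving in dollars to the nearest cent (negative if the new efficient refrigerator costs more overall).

old refrigerator: $0.00 + (142/1000) kW × 8000 h × $0.27 = $0.00 + $306.72 = $306.72
new efficient refrigerator: $683.18 + (65/1000) kW × 8000 h × $0.27 = $683.18 + $140.4 = $823.58
Saving = $306.72 − $823.58 = −$516.86

-$516.86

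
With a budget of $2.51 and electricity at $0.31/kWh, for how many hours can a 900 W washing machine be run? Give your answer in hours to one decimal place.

Energy available = $2.51 ÷ $0.31/kWh = 8.0968 kWh
Hours = 8.0968 kWh ÷ 0.9 kW = 9.0 h

9.0 h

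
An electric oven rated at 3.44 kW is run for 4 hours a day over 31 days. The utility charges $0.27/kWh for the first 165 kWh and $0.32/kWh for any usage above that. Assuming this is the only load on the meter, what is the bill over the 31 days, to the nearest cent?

$128.25

Runtime = 4 h/day × 31 days = 124 h
Energy = 3.44 kW × 124 h = 426.56 kWh
Tier 1 (0–165 kWh): 165 × $0.27 = $44.55
Above 165 kWh: 261.56 × $0.32 = $83.6992
Bill = $128.25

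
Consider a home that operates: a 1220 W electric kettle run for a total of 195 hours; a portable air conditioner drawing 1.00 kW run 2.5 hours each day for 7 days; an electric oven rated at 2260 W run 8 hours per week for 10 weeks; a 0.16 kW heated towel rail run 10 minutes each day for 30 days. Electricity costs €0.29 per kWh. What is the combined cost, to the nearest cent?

€126.73

electric kettle: 1.22 kW × 195 h = 237.9 kWh
portable air conditioner: Runtime = 2.5 h/day × 7 days = 17.5 h
portable air conditioner: 1 kW × 17.5 h = 17.5 kWh
electric oven: Runtime = 8 h/week × 10 weeks = 80 h
electric oven: 2.26 kW × 80 h = 180.8 kWh
heated towel rail: Runtime = 10 min × 30 = 300 min = 5 h
heated towel rail: 0.16 kW × 5 h = 0.8 kWh
Total energy = 437 kWh
Cost = 437 × €0.29 = €126.73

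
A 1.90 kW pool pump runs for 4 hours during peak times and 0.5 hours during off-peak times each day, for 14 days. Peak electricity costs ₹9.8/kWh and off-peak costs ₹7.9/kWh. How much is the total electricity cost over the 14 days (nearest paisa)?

₹1147.79

Peak energy = 1.9 kW × 4 h × 14 = 106.4 kWh
Off-peak energy = 1.9 kW × 0.5 h × 14 = 13.3 kWh
Cost = 106.4 × ₹9.8 + 13.3 × ₹7.9 = ₹1042.72 + ₹105.07 = ₹1147.79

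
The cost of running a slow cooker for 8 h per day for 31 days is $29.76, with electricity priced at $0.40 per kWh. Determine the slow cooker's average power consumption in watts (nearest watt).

300 W

Energy = $29.76 ÷ $0.40/kWh = 74.4 kWh
Runtime = 8 h/day × 31 days = 248 h
Power = 74.4 kWh ÷ 248 h = 0.3 kW = 300 W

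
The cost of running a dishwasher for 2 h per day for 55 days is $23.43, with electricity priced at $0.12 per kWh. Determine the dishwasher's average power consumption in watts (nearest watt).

Energy = $23.43 ÷ $0.12/kWh = 195.25 kWh
Runtime = 2 h/day × 55 days = 110 h
Power = 195.25 kWh ÷ 110 h = 1.775 kW = 1775 W

1775 W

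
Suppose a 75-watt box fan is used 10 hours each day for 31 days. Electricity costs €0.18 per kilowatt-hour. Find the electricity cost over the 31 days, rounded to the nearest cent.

€4.19

Runtime = 10 h/day × 31 days = 310 h
Energy = 0.075 kW × 310 h = 23.25 kWh
Cost = 23.25 kWh × €0.18/kWh = €4.19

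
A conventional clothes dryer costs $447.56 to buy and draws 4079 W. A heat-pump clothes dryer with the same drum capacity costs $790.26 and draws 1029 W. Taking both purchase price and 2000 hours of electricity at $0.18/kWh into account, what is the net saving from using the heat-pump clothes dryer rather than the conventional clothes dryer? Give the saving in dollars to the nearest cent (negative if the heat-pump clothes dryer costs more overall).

$755.30

conventional clothes dryer: $447.56 + (4079/1000) kW × 2000 h × $0.18 = $447.56 + $1468.44 = $1916
heat-pump clothes dryer: $790.26 + (1029/1000) kW × 2000 h × $0.18 = $790.26 + $370.44 = $1160.7
Saving = $1916 − $1160.7 = $755.3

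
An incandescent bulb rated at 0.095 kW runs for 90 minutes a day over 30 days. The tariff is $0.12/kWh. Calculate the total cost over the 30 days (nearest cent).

Runtime = 90 min × 30 = 2700 min = 45 h
Energy = 0.095 kW × 45 h = 4.275 kWh
Cost = 4.275 kWh × $0.12/kWh = $0.51

$0.51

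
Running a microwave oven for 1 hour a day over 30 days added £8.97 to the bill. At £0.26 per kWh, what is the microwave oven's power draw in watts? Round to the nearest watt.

Energy = £8.97 ÷ £0.26/kWh = 34.5 kWh
Runtime = 1 h/day × 30 days = 30 h
Power = 34.5 kWh ÷ 30 h = 1.15 kW = 1150 W

1150 W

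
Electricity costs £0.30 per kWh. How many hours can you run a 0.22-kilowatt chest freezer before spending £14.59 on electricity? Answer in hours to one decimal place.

Energy available = £14.59 ÷ £0.30/kWh = 48.6333 kWh
Hours = 48.6333 kWh ÷ 0.22 kW = 221.1 h

221.1 h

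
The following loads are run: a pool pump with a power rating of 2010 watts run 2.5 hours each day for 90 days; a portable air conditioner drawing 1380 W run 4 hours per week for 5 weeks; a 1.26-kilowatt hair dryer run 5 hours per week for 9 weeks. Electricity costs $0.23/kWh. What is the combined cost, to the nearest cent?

pool pump: Runtime = 2.5 h/day × 90 days = 225 h
pool pump: 2.01 kW × 225 h = 452.25 kWh
portable air conditioner: Runtime = 4 h/week × 5 weeks = 20 h
portable air conditioner: 1.38 kW × 20 h = 27.6 kWh
hair dryer: Runtime = 5 h/week × 9 weeks = 45 h
hair dryer: 1.26 kW × 45 h = 56.7 kWh
Total energy = 536.55 kWh
Cost = 536.55 × $0.23 = $123.41

$123.41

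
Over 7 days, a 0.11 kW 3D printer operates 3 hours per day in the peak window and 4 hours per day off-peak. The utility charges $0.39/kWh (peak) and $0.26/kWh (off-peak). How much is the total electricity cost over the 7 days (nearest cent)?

Peak energy = 0.11 kW × 3 h × 7 = 2.31 kWh
Off-peak energy = 0.11 kW × 4 h × 7 = 3.08 kWh
Cost = 2.31 × $0.39 + 3.08 × $0.26 = $0.9009 + $0.8008 = $1.70

$1.70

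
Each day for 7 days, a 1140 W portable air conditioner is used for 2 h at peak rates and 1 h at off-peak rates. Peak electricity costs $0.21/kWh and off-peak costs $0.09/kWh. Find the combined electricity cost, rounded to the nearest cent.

$4.07

Peak energy = 1.14 kW × 2 h × 7 = 15.96 kWh
Off-peak energy = 1.14 kW × 1 h × 7 = 7.98 kWh
Cost = 15.96 × $0.21 + 7.98 × $0.09 = $3.3516 + $0.7182 = $4.07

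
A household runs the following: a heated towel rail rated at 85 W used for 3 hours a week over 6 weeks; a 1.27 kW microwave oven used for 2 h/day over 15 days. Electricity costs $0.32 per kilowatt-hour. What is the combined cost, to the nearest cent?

heated towel rail: Runtime = 3 h/week × 6 weeks = 18 h
heated towel rail: 0.085 kW × 18 h = 1.53 kWh
microwave oven: Runtime = 2 h/day × 15 days = 30 h
microwave oven: 1.27 kW × 30 h = 38.1 kWh
Total energy = 39.63 kWh
Cost = 39.63 × $0.32 = $12.68

$12.68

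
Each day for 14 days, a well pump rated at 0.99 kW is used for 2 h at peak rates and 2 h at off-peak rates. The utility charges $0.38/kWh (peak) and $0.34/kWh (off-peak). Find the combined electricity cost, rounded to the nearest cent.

$19.96

Peak energy = 0.99 kW × 2 h × 14 = 27.72 kWh
Off-peak energy = 0.99 kW × 2 h × 14 = 27.72 kWh
Cost = 27.72 × $0.38 + 27.72 × $0.34 = $10.5336 + $9.4248 = $19.96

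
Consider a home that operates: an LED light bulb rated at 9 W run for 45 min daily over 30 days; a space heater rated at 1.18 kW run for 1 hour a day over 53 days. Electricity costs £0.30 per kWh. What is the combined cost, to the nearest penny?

LED light bulb: Runtime = 45 min × 30 = 1350 min = 22.5 h
LED light bulb: 0.009 kW × 22.5 h = 0.2025 kWh
space heater: Runtime = 1 h/day × 53 days = 53 h
space heater: 1.18 kW × 53 h = 62.54 kWh
Total energy = 62.7425 kWh
Cost = 62.7425 × £0.30 = £18.82

£18.82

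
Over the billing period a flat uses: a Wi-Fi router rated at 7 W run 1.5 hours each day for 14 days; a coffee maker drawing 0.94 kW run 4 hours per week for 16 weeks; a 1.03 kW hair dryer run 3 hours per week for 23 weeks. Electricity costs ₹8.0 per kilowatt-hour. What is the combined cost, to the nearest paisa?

₹1051.02

Wi-Fi router: Runtime = 1.5 h/day × 14 days = 21 h
Wi-Fi router: 0.007 kW × 21 h = 0.147 kWh
coffee maker: Runtime = 4 h/week × 16 weeks = 64 h
coffee maker: 0.94 kW × 64 h = 60.16 kWh
hair dryer: Runtime = 3 h/week × 23 weeks = 69 h
hair dryer: 1.03 kW × 69 h = 71.07 kWh
Total energy = 131.377 kWh
Cost = 131.377 × ₹8.0 = ₹1051.02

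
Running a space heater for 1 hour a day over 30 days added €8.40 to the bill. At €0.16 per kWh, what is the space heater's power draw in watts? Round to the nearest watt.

1750 W

Energy = €8.40 ÷ €0.16/kWh = 52.5 kWh
Runtime = 1 h/day × 30 days = 30 h
Power = 52.5 kWh ÷ 30 h = 1.75 kW = 1750 W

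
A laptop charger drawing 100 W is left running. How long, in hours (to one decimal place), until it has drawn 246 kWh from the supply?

Hours = 246 kWh ÷ 0.1 kW = 2460.0 h

2460.0 h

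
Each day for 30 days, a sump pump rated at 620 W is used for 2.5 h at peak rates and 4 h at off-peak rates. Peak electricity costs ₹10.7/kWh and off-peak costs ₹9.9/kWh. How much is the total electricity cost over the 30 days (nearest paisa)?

₹1234.11

Peak energy = 0.62 kW × 2.5 h × 30 = 46.5 kWh
Off-peak energy = 0.62 kW × 4 h × 30 = 74.4 kWh
Cost = 46.5 × ₹10.7 + 74.4 × ₹9.9 = ₹497.55 + ₹736.56 = ₹1234.11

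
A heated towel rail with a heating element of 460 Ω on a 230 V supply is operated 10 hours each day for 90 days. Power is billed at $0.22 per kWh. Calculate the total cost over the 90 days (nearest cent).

Power = V²/R = 230²/460 = 115 W = 0.115 kW
Runtime = 10 h/day × 90 days = 900 h
Energy = 0.115 kW × 900 h = 103.5 kWh
Cost = 103.5 kWh × $0.22/kWh = $22.77

$22.77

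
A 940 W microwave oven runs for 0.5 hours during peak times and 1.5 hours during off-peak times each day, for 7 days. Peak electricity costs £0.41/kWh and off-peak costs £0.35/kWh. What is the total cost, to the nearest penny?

£4.80

Peak energy = 0.94 kW × 0.5 h × 7 = 3.29 kWh
Off-peak energy = 0.94 kW × 1.5 h × 7 = 9.87 kWh
Cost = 3.29 × £0.41 + 9.87 × £0.35 = £1.3489 + £3.4545 = £4.80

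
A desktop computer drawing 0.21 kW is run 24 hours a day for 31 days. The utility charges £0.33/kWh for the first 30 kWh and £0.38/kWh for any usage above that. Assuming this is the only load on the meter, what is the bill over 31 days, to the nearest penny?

Runtime = 24 h × 31 = 744 h
Energy = 0.21 kW × 744 h = 156.24 kWh
Tier 1 (0–30 kWh): 30 × £0.33 = £9.9
Above 30 kWh: 126.24 × £0.38 = £47.9712
Bill = £57.87

£57.87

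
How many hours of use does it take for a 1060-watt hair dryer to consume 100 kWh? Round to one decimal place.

94.3 h

Hours = 100 kWh ÷ 1.06 kW = 94.3 h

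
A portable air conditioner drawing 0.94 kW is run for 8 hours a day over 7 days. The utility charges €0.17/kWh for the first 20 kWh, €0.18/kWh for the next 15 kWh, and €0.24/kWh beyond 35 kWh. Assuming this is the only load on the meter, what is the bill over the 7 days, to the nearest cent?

€10.33

Runtime = 8 h/day × 7 days = 56 h
Energy = 0.94 kW × 56 h = 52.64 kWh
Tier 1 (0–20 kWh): 20 × €0.17 = €3.4
Tier 2 (20–35 kWh): 15 × €0.18 = €2.7
Above 35 kWh: 17.64 × €0.24 = €4.2336
Bill = €10.33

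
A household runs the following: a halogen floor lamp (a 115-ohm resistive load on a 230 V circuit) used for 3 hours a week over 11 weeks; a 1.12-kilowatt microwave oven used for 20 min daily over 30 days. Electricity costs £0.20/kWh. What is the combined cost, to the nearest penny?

£5.28

halogen floor lamp: Power = V²/R = 230²/115 = 460 W = 0.46 kW
halogen floor lamp: Runtime = 3 h/week × 11 weeks = 33 h
halogen floor lamp: 0.46 kW × 33 h = 15.18 kWh
microwave oven: Runtime = 20 min × 30 = 600 min = 10 h
microwave oven: 1.12 kW × 10 h = 11.2 kWh
Total energy = 26.38 kWh
Cost = 26.38 × £0.20 = £5.28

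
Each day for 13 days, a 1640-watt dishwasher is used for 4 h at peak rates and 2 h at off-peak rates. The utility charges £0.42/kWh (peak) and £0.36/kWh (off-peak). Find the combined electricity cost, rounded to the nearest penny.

£51.17

Peak energy = 1.64 kW × 4 h × 13 = 85.28 kWh
Off-peak energy = 1.64 kW × 2 h × 13 = 42.64 kWh
Cost = 85.28 × £0.42 + 42.64 × £0.36 = £35.8176 + £15.3504 = £51.17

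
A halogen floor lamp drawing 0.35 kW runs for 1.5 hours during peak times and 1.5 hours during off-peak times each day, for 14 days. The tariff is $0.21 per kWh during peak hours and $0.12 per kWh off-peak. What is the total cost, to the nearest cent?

Peak energy = 0.35 kW × 1.5 h × 14 = 7.35 kWh
Off-peak energy = 0.35 kW × 1.5 h × 14 = 7.35 kWh
Cost = 7.35 × $0.21 + 7.35 × $0.12 = $1.5435 + $0.882 = $2.43

$2.43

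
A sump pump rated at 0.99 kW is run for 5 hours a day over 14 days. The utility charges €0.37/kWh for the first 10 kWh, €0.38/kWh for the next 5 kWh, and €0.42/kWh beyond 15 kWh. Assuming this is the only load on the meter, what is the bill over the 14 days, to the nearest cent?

€28.41

Runtime = 5 h/day × 14 days = 70 h
Energy = 0.99 kW × 70 h = 69.3 kWh
Tier 1 (0–10 kWh): 10 × €0.37 = €3.7
Tier 2 (10–15 kWh): 5 × €0.38 = €1.9
Above 15 kWh: 54.3 × €0.42 = €22.806
Bill = €28.41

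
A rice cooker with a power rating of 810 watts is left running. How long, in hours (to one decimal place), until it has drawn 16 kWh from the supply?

Hours = 16 kWh ÷ 0.81 kW = 19.8 h

19.8 h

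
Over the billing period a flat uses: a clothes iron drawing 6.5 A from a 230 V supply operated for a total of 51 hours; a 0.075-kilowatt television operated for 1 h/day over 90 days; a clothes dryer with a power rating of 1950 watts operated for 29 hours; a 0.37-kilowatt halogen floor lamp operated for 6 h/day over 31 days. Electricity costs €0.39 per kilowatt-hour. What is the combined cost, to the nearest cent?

clothes iron: Power = 6.5 A × 230 V = 1495 W = 1.495 kW
clothes iron: 1.495 kW × 51 h = 76.245 kWh
television: Runtime = 1 h/day × 90 days = 90 h
television: 0.075 kW × 90 h = 6.75 kWh
clothes dryer: 1.95 kW × 29 h = 56.55 kWh
halogen floor lamp: Runtime = 6 h/day × 31 days = 186 h
halogen floor lamp: 0.37 kW × 186 h = 68.82 kWh
Total energy = 208.365 kWh
Cost = 208.365 × €0.39 = €81.26

€81.26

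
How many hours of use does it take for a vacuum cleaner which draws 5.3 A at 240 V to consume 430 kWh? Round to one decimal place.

338.1 h

Power = 5.3 A × 240 V = 1272 W = 1.272 kW
Hours = 430 kWh ÷ 1.272 kW = 338.1 h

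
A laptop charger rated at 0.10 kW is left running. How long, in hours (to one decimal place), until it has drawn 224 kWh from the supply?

Hours = 224 kWh ÷ 0.1 kW = 2240.0 h

2240.0 h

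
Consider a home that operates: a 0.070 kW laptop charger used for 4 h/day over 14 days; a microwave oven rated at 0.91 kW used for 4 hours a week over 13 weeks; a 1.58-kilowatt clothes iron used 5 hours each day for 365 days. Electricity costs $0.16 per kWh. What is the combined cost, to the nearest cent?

$469.56

laptop charger: Runtime = 4 h/day × 14 days = 56 h
laptop charger: 0.07 kW × 56 h = 3.92 kWh
microwave oven: Runtime = 4 h/week × 13 weeks = 52 h
microwave oven: 0.91 kW × 52 h = 47.32 kWh
clothes iron: Runtime = 5 h/day × 365 days = 1825 h
clothes iron: 1.58 kW × 1825 h = 2883.5 kWh
Total energy = 2934.74 kWh
Cost = 2934.74 × $0.16 = $469.56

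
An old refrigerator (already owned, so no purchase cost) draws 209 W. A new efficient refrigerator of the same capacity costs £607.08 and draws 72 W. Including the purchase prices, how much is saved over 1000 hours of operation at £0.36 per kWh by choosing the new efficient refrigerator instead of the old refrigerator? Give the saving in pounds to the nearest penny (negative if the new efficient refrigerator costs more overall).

-£557.76

old refrigerator: £0.00 + (209/1000) kW × 1000 h × £0.36 = £0.00 + £75.24 = £75.24
new efficient refrigerator: £607.08 + (72/1000) kW × 1000 h × £0.36 = £607.08 + £25.92 = £633
Saving = £75.24 − £633 = −£557.76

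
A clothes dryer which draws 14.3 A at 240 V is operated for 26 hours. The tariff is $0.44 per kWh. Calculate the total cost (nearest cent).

Power = 14.3 A × 240 V = 3432 W = 3.432 kW
Energy = 3.432 kW × 26 h = 89.232 kWh
Cost = 89.232 kWh × $0.44/kWh = $39.26

$39.26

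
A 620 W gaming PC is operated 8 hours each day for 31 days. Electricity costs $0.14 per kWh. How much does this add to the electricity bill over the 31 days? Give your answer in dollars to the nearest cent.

$21.53

Runtime = 8 h/day × 31 days = 248 h
Energy = 0.62 kW × 248 h = 153.76 kWh
Cost = 153.76 kWh × $0.14/kWh = $21.53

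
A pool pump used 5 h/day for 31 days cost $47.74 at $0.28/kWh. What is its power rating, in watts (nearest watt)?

1100 W

Energy = $47.74 ÷ $0.28/kWh = 170.5 kWh
Runtime = 5 h/day × 31 days = 155 h
Power = 170.5 kWh ÷ 155 h = 1.1 kW = 1100 W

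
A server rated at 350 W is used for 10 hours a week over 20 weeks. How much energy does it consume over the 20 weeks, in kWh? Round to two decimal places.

Runtime = 10 h/week × 20 weeks = 200 h
Energy = 0.35 kW × 200 h = 70 kWh

70.00 kWh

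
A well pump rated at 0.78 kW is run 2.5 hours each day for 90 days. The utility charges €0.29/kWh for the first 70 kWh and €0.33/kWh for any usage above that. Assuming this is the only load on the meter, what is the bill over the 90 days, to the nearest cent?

Runtime = 2.5 h/day × 90 days = 225 h
Energy = 0.78 kW × 225 h = 175.5 kWh
Tier 1 (0–70 kWh): 70 × €0.29 = €20.3
Above 70 kWh: 105.5 × €0.33 = €34.815
Bill = €55.12

€55.12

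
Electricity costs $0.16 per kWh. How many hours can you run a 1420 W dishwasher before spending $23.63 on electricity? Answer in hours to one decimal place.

Energy available = $23.63 ÷ $0.16/kWh = 147.6875 kWh
Hours = 147.6875 kWh ÷ 1.42 kW = 104.0 h

104.0 h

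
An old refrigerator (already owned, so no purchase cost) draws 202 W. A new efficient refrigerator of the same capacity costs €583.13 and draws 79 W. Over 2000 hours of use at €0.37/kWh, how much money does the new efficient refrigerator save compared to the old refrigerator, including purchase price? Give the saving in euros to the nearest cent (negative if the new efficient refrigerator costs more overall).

old refrigerator: €0.00 + (202/1000) kW × 2000 h × €0.37 = €0.00 + €149.48 = €149.48
new efficient refrigerator: €583.13 + (79/1000) kW × 2000 h × €0.37 = €583.13 + €58.46 = €641.59
Saving = €149.48 − €641.59 = −€492.11

-€492.11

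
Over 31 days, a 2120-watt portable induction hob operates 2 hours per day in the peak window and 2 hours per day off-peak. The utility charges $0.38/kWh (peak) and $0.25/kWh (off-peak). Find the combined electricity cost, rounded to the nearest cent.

$82.81

Peak energy = 2.12 kW × 2 h × 31 = 131.44 kWh
Off-peak energy = 2.12 kW × 2 h × 31 = 131.44 kWh
Cost = 131.44 × $0.38 + 131.44 × $0.25 = $49.9472 + $32.86 = $82.81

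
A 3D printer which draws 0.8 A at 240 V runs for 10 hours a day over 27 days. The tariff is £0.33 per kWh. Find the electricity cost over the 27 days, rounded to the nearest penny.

Power = 0.8 A × 240 V = 192 W = 0.192 kW
Runtime = 10 h/day × 27 days = 270 h
Energy = 0.192 kW × 270 h = 51.84 kWh
Cost = 51.84 kWh × £0.33/kWh = £17.11

£17.11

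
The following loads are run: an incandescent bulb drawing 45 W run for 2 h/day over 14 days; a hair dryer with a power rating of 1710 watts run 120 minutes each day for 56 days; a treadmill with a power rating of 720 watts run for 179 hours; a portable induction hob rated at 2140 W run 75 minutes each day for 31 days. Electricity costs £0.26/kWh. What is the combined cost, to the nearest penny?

£105.19

incandescent bulb: Runtime = 2 h/day × 14 days = 28 h
incandescent bulb: 0.045 kW × 28 h = 1.26 kWh
hair dryer: Runtime = 120 min × 56 = 6720 min = 112 h
hair dryer: 1.71 kW × 112 h = 191.52 kWh
treadmill: 0.72 kW × 179 h = 128.88 kWh
portable induction hob: Runtime = 75 min × 31 = 2325 min = 38.75 h
portable induction hob: 2.14 kW × 38.75 h = 82.925 kWh
Total energy = 404.585 kWh
Cost = 404.585 × £0.26 = £105.19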